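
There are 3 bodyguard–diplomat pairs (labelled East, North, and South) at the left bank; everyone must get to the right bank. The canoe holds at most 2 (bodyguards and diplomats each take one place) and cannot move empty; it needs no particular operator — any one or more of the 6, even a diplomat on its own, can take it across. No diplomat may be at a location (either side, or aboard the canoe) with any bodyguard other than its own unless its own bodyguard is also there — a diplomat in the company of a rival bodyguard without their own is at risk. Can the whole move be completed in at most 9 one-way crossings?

No

Counting alone: each trip to the right bank takes at most 2 across and each return brings at least 1 back, so after t trips out (and t−1 returns) at most 2t − (t−1) of the 6 are across; that first reaches 6 at t = 5, so at least 9 crossings are needed.
The safety rule pushes this higher. Following every safe sequence of crossings, the most of the 6 that can be at the right bank as the canoe arrives there on crossing 9 is 5 — never all 6.
So the move cannot be finished within 9 crossings. (The shortest complete plan takes 11:)
1. bodyguard East and diplomat East cross → the right bank.
2. bodyguard East crosses ← the left bank.
3. diplomat North and diplomat South cross → the right bank.
4. diplomat East crosses ← the left bank.
5. bodyguard North and bodyguard South cross → the right bank.
6. bodyguard North and diplomat North cross ← the left bank.
7. bodyguard East and bodyguard North cross → the right bank.
8. diplomat South crosses ← the left bank.
9. diplomat East and diplomat North cross → the right bank.
10. bodyguard South crosses ← the left bank.
11. bodyguard South and diplomat South cross → the right bank.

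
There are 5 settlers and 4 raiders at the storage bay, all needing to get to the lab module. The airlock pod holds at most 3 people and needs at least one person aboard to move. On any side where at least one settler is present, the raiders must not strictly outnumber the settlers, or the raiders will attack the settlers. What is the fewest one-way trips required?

7

Counting alone: each trip to the lab module takes at most 3 across and each return brings at least 1 back, so after t trips out (and t−1 returns) at most 3t − (t−1) of the 9 are across; that first reaches 9 at t = 4, so at least 7 crossings are needed.
The plan below uses exactly 7 crossings, so it is optimal:
1. 3 raiders → the lab module.  (the storage bay: 5S 1R; the lab module: 0S 3R)
2. 1 raider ← the storage bay.  (the storage bay: 5S 2R; the lab module: 0S 2R)
3. 3 settlers → the lab module.  (the storage bay: 2S 2R; the lab module: 3S 2R)
4. 1 settler ← the storage bay.  (the storage bay: 3S 2R; the lab module: 2S 2R)
5. 2 settlers and 1 raider → the lab module.  (the storage bay: 1S 1R; the lab module: 4S 3R)
6. 1 settler ← the storage bay.  (the storage bay: 2S 1R; the lab module: 3S 3R)
7. 2 settlers and 1 raider → the lab module.  (the storage bay: 0S 0R; the lab module: 5S 4R)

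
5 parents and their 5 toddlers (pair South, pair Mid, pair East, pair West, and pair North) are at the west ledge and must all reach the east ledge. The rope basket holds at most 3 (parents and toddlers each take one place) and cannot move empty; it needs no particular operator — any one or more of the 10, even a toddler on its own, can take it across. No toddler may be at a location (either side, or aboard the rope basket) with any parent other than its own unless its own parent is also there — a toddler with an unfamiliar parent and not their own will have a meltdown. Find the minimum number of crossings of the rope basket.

Counting alone: each trip to the east ledge takes at most 3 across and each return brings at least 1 back, so after t trips out (and t−1 returns) at most 3t − (t−1) of the 10 are across; that first reaches 10 at t = 5, so at least 9 crossings are needed.
The safety rule pushes this higher. Following every safe sequence of crossings, the most of the 10 that can be at the east ledge as the rope basket arrives there on crossing 9 is 9 — never all 10.
So no plan with fewer than 11 crossings exists, and this one achieves 11:
1. parent South and toddler South cross → the east ledge.
2. parent South crosses ← the west ledge.
3. toddler East, toddler Mid, and toddler West cross → the east ledge.
4. toddler South crosses ← the west ledge.
5. parent East, parent Mid, and parent West cross → the east ledge.
6. parent Mid and toddler Mid cross ← the west ledge.
7. parent Mid, parent North, and parent South cross → the east ledge.
8. toddler East crosses ← the west ledge.
9. toddler Mid and toddler South cross → the east ledge.
10. toddler South crosses ← the west ledge.
11. toddler East, toddler North, and toddler South cross → the east ledge.

11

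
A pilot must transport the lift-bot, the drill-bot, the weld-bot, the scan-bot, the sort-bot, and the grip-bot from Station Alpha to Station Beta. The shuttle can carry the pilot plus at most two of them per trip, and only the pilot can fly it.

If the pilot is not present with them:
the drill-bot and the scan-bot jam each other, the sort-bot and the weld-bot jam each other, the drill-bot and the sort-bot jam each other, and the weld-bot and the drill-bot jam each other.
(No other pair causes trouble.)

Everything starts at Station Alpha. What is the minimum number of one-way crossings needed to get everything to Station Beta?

9

Counting alone: the pilot can take at most 2 across per trip to Station Beta, so moving all 6 needs at least 3 loaded trips out, with a return between consecutive ones — at least 5 crossings.
The safety rule pushes this higher. Following every safe sequence of crossings, the most of the 6 that can be at Station Beta as the shuttle arrives there on crossings 5, 7 is 4, 5 respectively — never all 6.
So no plan with fewer than 9 crossings exists, and this one achieves 9:
1. Pilot goes to Station Beta with the drill-bot and the weld-bot.  [Station Alpha: the grip-bot, the lift-bot, the scan-bot, the sort-bot | Station Beta: the drill-bot, the weld-bot]
2. Pilot goes back to Station Alpha with the drill-bot.  [Station Alpha: the drill-bot, the grip-bot, the lift-bot, the scan-bot, the sort-bot | Station Beta: the weld-bot]
3. Pilot goes to Station Beta with the drill-bot and the lift-bot.  [Station Alpha: the grip-bot, the scan-bot, the sort-bot | Station Beta: the drill-bot, the lift-bot, the weld-bot]
4. Pilot goes back to Station Alpha with the drill-bot.  [Station Alpha: the drill-bot, the grip-bot, the scan-bot, the sort-bot | Station Beta: the lift-bot, the weld-bot]
5. Pilot goes to Station Beta with the drill-bot and the scan-bot.  [Station Alpha: the grip-bot, the sort-bot | Station Beta: the drill-bot, the lift-bot, the scan-bot, the weld-bot]
6. Pilot goes back to Station Alpha with the drill-bot.  [Station Alpha: the drill-bot, the grip-bot, the sort-bot | Station Beta: the lift-bot, the scan-bot, the weld-bot]
7. Pilot goes to Station Beta with the drill-bot and the grip-bot.  [Station Alpha: the sort-bot | Station Beta: the drill-bot, the grip-bot, the lift-bot, the scan-bot, the weld-bot]
8. Pilot goes back to Station Alpha with the drill-bot.  [Station Alpha: the drill-bot, the sort-bot | Station Beta: the grip-bot, the lift-bot, the scan-bot, the weld-bot]
9. Pilot goes to Station Beta with the drill-bot and the sort-bot.  [Station Alpha: — | Station Beta: the drill-bot, the grip-bot, the lift-bot, the scan-bot, the sort-bot, the weld-bot]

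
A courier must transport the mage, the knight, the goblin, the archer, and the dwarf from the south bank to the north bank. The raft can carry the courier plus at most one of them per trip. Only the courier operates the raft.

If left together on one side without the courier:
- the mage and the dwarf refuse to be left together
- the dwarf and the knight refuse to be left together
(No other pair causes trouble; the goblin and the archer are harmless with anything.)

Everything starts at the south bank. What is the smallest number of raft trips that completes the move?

11

Counting alone: the courier can take at most 1 across per trip to the north bank, so moving all 5 needs at least 5 loaded trips out, with a return between consecutive ones — at least 9 crossings.
The safety rule pushes this higher. Following every safe sequence of crossings, the most of the 5 that can be at the north bank as the raft arrives there on crossing 9 is 4 — never all 5.
So no plan with fewer than 11 crossings exists, and this one achieves 11:
1. Courier goes to the north bank with the dwarf.  [the south bank: the archer, the goblin, the knight, the mage | the north bank: the dwarf]
2. Courier goes back to the south bank alone.  [the south bank: the archer, the goblin, the knight, the mage | the north bank: the dwarf]
3. Courier goes to the north bank with the mage.  [the south bank: the archer, the goblin, the knight | the north bank: the dwarf, the mage]
4. Courier goes back to the south bank with the dwarf.  [the south bank: the archer, the dwarf, the goblin, the knight | the north bank: the mage]
5. Courier goes to the north bank with the knight.  [the south bank: the archer, the dwarf, the goblin | the north bank: the knight, the mage]
6. Courier goes back to the south bank alone.  [the south bank: the archer, the dwarf, the goblin | the north bank: the knight, the mage]
7. Courier goes to the north bank with the goblin.  [the south bank: the archer, the dwarf | the north bank: the goblin, the knight, the mage]
8. Courier goes back to the south bank alone.  [the south bank: the archer, the dwarf | the north bank: the goblin, the knight, the mage]
9. Courier goes to the north bank with the archer.  [the south bank: the dwarf | the north bank: the archer, the goblin, the knight, the mage]
10. Courier goes back to the south bank alone.  [the south bank: the dwarf | the north bank: the archer, the goblin, the knight, the mage]
11. Courier goes to the north bank with the dwarf.  [the south bank: — | the north bank: the archer, the dwarf, the goblin, the knight, the mage]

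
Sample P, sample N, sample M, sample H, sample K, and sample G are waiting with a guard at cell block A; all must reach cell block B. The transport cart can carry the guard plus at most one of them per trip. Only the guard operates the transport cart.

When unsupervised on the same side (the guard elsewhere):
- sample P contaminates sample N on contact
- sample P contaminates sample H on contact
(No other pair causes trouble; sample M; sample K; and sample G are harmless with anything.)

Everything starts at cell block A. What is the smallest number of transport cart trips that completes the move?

Counting alone: the guard can take at most 1 across per trip to cell block B, so moving all 6 needs at least 6 loaded trips out, with a return between consecutive ones — at least 11 crossings.
The safety rule pushes this higher. Following every safe sequence of crossings, the most of the 6 that can be at cell block B as the transport cart arrives there on crossing 11 is 5 — never all 6.
So no plan with fewer than 13 crossings exists, and this one achieves 13:
1. Guard goes to cell block B with sample P.  [cell block A: sample G, sample H, sample K, sample M, sample N | cell block B: sample P]
2. Guard goes back to cell block A alone.  [cell block A: sample G, sample H, sample K, sample M, sample N | cell block B: sample P]
3. Guard goes to cell block B with sample N.  [cell block A: sample G, sample H, sample K, sample M | cell block B: sample N, sample P]
4. Guard goes back to cell block A with sample P.  [cell block A: sample G, sample H, sample K, sample M, sample P | cell block B: sample N]
5. Guard goes to cell block B with sample H.  [cell block A: sample G, sample K, sample M, sample P | cell block B: sample H, sample N]
6. Guard goes back to cell block A alone.  [cell block A: sample G, sample K, sample M, sample P | cell block B: sample H, sample N]
7. Guard goes to cell block B with sample M.  [cell block A: sample G, sample K, sample P | cell block B: sample H, sample M, sample N]
8. Guard goes back to cell block A alone.  [cell block A: sample G, sample K, sample P | cell block B: sample H, sample M, sample N]
9. Guard goes to cell block B with sample K.  [cell block A: sample G, sample P | cell block B: sample H, sample K, sample M, sample N]
10. Guard goes back to cell block A alone.  [cell block A: sample G, sample P | cell block B: sample H, sample K, sample M, sample N]
11. Guard goes to cell block B with sample G.  [cell block A: sample P | cell block B: sample G, sample H, sample K, sample M, sample N]
12. Guard goes back to cell block A alone.  [cell block A: sample P | cell block B: sample G, sample H, sample K, sample M, sample N]
13. Guard goes to cell block B with sample P.  [cell block A: — | cell block B: sample G, sample H, sample K, sample M, sample N, sample P]

13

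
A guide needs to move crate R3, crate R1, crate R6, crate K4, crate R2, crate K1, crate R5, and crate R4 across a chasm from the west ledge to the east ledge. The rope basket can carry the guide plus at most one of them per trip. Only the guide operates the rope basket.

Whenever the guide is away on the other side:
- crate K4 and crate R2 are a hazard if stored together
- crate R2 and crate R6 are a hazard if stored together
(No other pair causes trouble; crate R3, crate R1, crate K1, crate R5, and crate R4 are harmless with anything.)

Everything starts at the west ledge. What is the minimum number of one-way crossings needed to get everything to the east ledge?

17

Counting alone: the guide can take at most 1 across per trip to the east ledge, so moving all 8 needs at least 8 loaded trips out, with a return between consecutive ones — at least 15 crossings.
The safety rule pushes this higher. Following every safe sequence of crossings, the most of the 8 that can be at the east ledge as the rope basket arrives there on crossing 15 is 7 — never all 8.
So no plan with fewer than 17 crossings exists, and this one achieves 17:
1. Guide goes to the east ledge with crate R2.  [the west ledge: crate K1, crate K4, crate R1, crate R3, crate R4, crate R5, crate R6 | the east ledge: crate R2]
2. Guide goes back to the west ledge alone.  [the west ledge: crate K1, crate K4, crate R1, crate R3, crate R4, crate R5, crate R6 | the east ledge: crate R2]
3. Guide goes to the east ledge with crate R3.  [the west ledge: crate K1, crate K4, crate R1, crate R4, crate R5, crate R6 | the east ledge: crate R2, crate R3]
4. Guide goes back to the west ledge alone.  [the west ledge: crate K1, crate K4, crate R1, crate R4, crate R5, crate R6 | the east ledge: crate R2, crate R3]
5. Guide goes to the east ledge with crate R1.  [the west ledge: crate K1, crate K4, crate R4, crate R5, crate R6 | the east ledge: crate R1, crate R2, crate R3]
6. Guide goes back to the west ledge alone.  [the west ledge: crate K1, crate K4, crate R4, crate R5, crate R6 | the east ledge: crate R1, crate R2, crate R3]
7. Guide goes to the east ledge with crate R6.  [the west ledge: crate K1, crate K4, crate R4, crate R5 | the east ledge: crate R1, crate R2, crate R3, crate R6]
8. Guide goes back to the west ledge with crate R2.  [the west ledge: crate K1, crate K4, crate R2, crate R4, crate R5 | the east ledge: crate R1, crate R3, crate R6]
9. Guide goes to the east ledge with crate K4.  [the west ledge: crate K1, crate R2, crate R4, crate R5 | the east ledge: crate K4, crate R1, crate R3, crate R6]
10. Guide goes back to the west ledge alone.  [the west ledge: crate K1, crate R2, crate R4, crate R5 | the east ledge: crate K4, crate R1, crate R3, crate R6]
11. Guide goes to the east ledge with crate K1.  [the west ledge: crate R2, crate R4, crate R5 | the east ledge: crate K1, crate K4, crate R1, crate R3, crate R6]
12. Guide goes back to the west ledge alone.  [the west ledge: crate R2, crate R4, crate R5 | the east ledge: crate K1, crate K4, crate R1, crate R3, crate R6]
13. Guide goes to the east ledge with crate R5.  [the west ledge: crate R2, crate R4 | the east ledge: crate K1, crate K4, crate R1, crate R3, crate R5, crate R6]
14. Guide goes back to the west ledge alone.  [the west ledge: crate R2, crate R4 | the east ledge: crate K1, crate K4, crate R1, crate R3, crate R5, crate R6]
15. Guide goes to the east ledge with crate R4.  [the west ledge: crate R2 | the east ledge: crate K1, crate K4, crate R1, crate R3, crate R4, crate R5, crate R6]
16. Guide goes back to the west ledge alone.  [the west ledge: crate R2 | the east ledge: crate K1, crate K4, crate R1, crate R3, crate R4, crate R5, crate R6]
17. Guide goes to the east ledge with crate R2.  [the west ledge: — | the east ledge: crate K1, crate K4, crate R1, crate R2, crate R3, crate R4, crate R5, crate R6]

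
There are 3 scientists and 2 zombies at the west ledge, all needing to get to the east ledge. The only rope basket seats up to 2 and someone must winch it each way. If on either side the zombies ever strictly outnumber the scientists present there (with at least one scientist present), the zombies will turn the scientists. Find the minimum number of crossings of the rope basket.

Counting alone: each trip to the east ledge takes at most 2 across and each return brings at least 1 back, so after t trips out (and t−1 returns) at most 2t − (t−1) of the 5 are across; that first reaches 5 at t = 4, so at least 7 crossings are needed.
The plan below uses exactly 7 crossings, so it is optimal:
1. 2 zombies → the east ledge.  (the west ledge: 3S 0Z; the east ledge: 0S 2Z)
2. 1 zombie ← the west ledge.  (the west ledge: 3S 1Z; the east ledge: 0S 1Z)
3. 2 scientists → the east ledge.  (the west ledge: 1S 1Z; the east ledge: 2S 1Z)
4. 1 scientist ← the west ledge.  (the west ledge: 2S 1Z; the east ledge: 1S 1Z)
5. 1 scientist and 1 zombie → the east ledge.  (the west ledge: 1S 0Z; the east ledge: 2S 2Z)
6. 1 zombie ← the west ledge.  (the west ledge: 1S 1Z; the east ledge: 2S 1Z)
7. 1 scientist and 1 zombie → the east ledge.  (the west ledge: 0S 0Z; the east ledge: 3S 2Z)

7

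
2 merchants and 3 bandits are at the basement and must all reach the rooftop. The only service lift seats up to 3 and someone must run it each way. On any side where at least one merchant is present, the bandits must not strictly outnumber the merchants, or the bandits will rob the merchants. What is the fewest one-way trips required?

impossible

The bandits already outnumber the merchants at the basement before anyone moves, so the starting position itself is disallowed.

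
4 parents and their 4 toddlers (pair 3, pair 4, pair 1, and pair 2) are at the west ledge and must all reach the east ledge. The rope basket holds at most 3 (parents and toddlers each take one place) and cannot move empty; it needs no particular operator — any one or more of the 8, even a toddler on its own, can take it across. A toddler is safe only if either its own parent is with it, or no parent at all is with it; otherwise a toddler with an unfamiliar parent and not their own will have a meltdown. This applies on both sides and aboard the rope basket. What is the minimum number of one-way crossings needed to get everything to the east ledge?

9

Counting alone: each trip to the east ledge takes at most 3 across and each return brings at least 1 back, so after t trips out (and t−1 returns) at most 3t − (t−1) of the 8 are across; that first reaches 8 at t = 4, so at least 7 crossings are needed.
The safety rule pushes this higher. Following every safe sequence of crossings, the most of the 8 that can be at the east ledge as the rope basket arrives there on crossing 7 is 7 — never all 8.
So no plan with fewer than 9 crossings exists, and this one achieves 9:
1. parent 3 and toddler 3 cross → the east ledge.
2. parent 3 crosses ← the west ledge.
3. parent 3, parent 4, and toddler 4 cross → the east ledge.
4. parent 3 and toddler 3 cross ← the west ledge.
5. parent 1, parent 2, and parent 3 cross → the east ledge.
6. toddler 4 crosses ← the west ledge.
7. toddler 3 and toddler 4 cross → the east ledge.
8. toddler 3 crosses ← the west ledge.
9. toddler 1, toddler 2, and toddler 3 cross → the east ledge.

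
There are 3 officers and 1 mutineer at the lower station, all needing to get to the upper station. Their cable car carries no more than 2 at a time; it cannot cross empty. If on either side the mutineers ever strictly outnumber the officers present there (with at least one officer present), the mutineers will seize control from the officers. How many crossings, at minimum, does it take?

Counting alone: each trip to the upper station takes at most 2 across and each return brings at least 1 back, so after t trips out (and t−1 returns) at most 2t − (t−1) of the 4 are across; that first reaches 4 at t = 3, so at least 5 crossings are needed.
The plan below uses exactly 5 crossings, so it is optimal:
1. 1 officer and 1 mutineer → the upper station.  (the lower station: 2O 0M; the upper station: 1O 1M)
2. 1 mutineer ← the lower station.  (the lower station: 2O 1M; the upper station: 1O 0M)
3. 1 officer and 1 mutineer → the upper station.  (the lower station: 1O 0M; the upper station: 2O 1M)
4. 1 mutineer ← the lower station.  (the lower station: 1O 1M; the upper station: 2O 0M)
5. 1 officer and 1 mutineer → the upper station.  (the lower station: 0O 0M; the upper station: 3O 1M)

5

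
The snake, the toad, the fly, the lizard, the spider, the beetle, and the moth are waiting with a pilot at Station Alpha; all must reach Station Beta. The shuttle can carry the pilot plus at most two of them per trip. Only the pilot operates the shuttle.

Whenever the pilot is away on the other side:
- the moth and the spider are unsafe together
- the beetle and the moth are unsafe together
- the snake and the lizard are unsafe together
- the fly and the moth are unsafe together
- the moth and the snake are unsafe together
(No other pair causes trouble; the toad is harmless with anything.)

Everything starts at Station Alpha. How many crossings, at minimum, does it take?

9

Counting alone: the pilot can take at most 2 across per trip to Station Beta, so moving all 7 needs at least 4 loaded trips out, with a return between consecutive ones — at least 7 crossings.
The safety rule pushes this higher. Following every safe sequence of crossings, the most of the 7 that can be at Station Beta as the shuttle arrives there on crossing 7 is 6 — never all 7.
So no plan with fewer than 9 crossings exists, and this one achieves 9:
1. Pilot goes to Station Beta with the moth and the snake.  [Station Alpha: the beetle, the fly, the lizard, the spider, the toad | Station Beta: the moth, the snake]
2. Pilot goes back to Station Alpha with the snake.  [Station Alpha: the beetle, the fly, the lizard, the snake, the spider, the toad | Station Beta: the moth]
3. Pilot goes to Station Beta with the snake and the toad.  [Station Alpha: the beetle, the fly, the lizard, the spider | Station Beta: the moth, the snake, the toad]
4. Pilot goes back to Station Alpha with the snake.  [Station Alpha: the beetle, the fly, the lizard, the snake, the spider | Station Beta: the moth, the toad]
5. Pilot goes to Station Beta with the fly and the snake.  [Station Alpha: the beetle, the lizard, the spider | Station Beta: the fly, the moth, the snake, the toad]
6. Pilot goes back to Station Alpha with the moth.  [Station Alpha: the beetle, the lizard, the moth, the spider | Station Beta: the fly, the snake, the toad]
7. Pilot goes to Station Beta with the beetle and the spider.  [Station Alpha: the lizard, the moth | Station Beta: the beetle, the fly, the snake, the spider, the toad]
8. Pilot goes back to Station Alpha alone.  [Station Alpha: the lizard, the moth | Station Beta: the beetle, the fly, the snake, the spider, the toad]
9. Pilot goes to Station Beta with the lizard and the moth.  [Station Alpha: — | Station Beta: the beetle, the fly, the lizard, the moth, the snake, the spider, the toad]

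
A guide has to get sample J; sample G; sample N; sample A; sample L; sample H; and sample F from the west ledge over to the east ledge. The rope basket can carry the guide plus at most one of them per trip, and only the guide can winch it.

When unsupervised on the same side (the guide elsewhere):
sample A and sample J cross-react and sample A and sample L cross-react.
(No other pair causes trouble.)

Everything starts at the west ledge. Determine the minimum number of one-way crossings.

Counting alone: the guide can take at most 1 across per trip to the east ledge, so moving all 7 needs at least 7 loaded trips out, with a return between consecutive ones — at least 13 crossings.
The safety rule pushes this higher. Following every safe sequence of crossings, the most of the 7 that can be at the east ledge as the rope basket arrives there on crossing 13 is 6 — never all 7.
So no plan with fewer than 15 crossings exists, and this one achieves 15:
1. Guide goes to the east ledge with sample A.  [the west ledge: sample F, sample G, sample H, sample J, sample L, sample N | the east ledge: sample A]
2. Guide goes back to the west ledge alone.  [the west ledge: sample F, sample G, sample H, sample J, sample L, sample N | the east ledge: sample A]
3. Guide goes to the east ledge with sample J.  [the west ledge: sample F, sample G, sample H, sample L, sample N | the east ledge: sample A, sample J]
4. Guide goes back to the west ledge with sample A.  [the west ledge: sample A, sample F, sample G, sample H, sample L, sample N | the east ledge: sample J]
5. Guide goes to the east ledge with sample L.  [the west ledge: sample A, sample F, sample G, sample H, sample N | the east ledge: sample J, sample L]
6. Guide goes back to the west ledge alone.  [the west ledge: sample A, sample F, sample G, sample H, sample N | the east ledge: sample J, sample L]
7. Guide goes to the east ledge with sample G.  [the west ledge: sample A, sample F, sample H, sample N | the east ledge: sample G, sample J, sample L]
8. Guide goes back to the west ledge alone.  [the west ledge: sample A, sample F, sample H, sample N | the east ledge: sample G, sample J, sample L]
9. Guide goes to the east ledge with sample N.  [the west ledge: sample A, sample F, sample H | the east ledge: sample G, sample J, sample L, sample N]
10. Guide goes back to the west ledge alone.  [the west ledge: sample A, sample F, sample H | the east ledge: sample G, sample J, sample L, sample N]
11. Guide goes to the east ledge with sample H.  [the west ledge: sample A, sample F | the east ledge: sample G, sample H, sample J, sample L, sample N]
12. Guide goes back to the west ledge alone.  [the west ledge: sample A, sample F | the east ledge: sample G, sample H, sample J, sample L, sample N]
13. Guide goes to the east ledge with sample F.  [the west ledge: sample A | the east ledge: sample F, sample G, sample H, sample J, sample L, sample N]
14. Guide goes back to the west ledge alone.  [the west ledge: sample A | the east ledge: sample F, sample G, sample H, sample J, sample L, sample N]
15. Guide goes to the east ledge with sample A.  [the west ledge: — | the east ledge: sample A, sample F, sample G, sample H, sample J, sample L, sample N]

15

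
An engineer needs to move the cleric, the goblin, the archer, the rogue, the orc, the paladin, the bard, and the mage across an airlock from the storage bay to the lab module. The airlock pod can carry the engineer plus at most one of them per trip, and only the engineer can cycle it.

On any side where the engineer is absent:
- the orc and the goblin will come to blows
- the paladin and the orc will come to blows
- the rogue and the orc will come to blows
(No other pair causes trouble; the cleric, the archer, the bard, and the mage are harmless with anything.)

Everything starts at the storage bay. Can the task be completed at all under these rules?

Following every safe sequence of crossings from the start, the most of the 8 that can be at the lab module as the airlock pod arrives there on crossings 1, 3, 5, 7, 9, 11 is 1, 2, 3, 4, 5, 6 respectively; the best ever achieved is 6 of 8.
From crossing 13 on, no configuration arises that was not already reachable earlier: only 144 distinct safe configurations (who is on which side, and where the airlock pod is) can ever be reached, none of them has everyone across, and every continuation just revisits them. So no valid plan exists.

No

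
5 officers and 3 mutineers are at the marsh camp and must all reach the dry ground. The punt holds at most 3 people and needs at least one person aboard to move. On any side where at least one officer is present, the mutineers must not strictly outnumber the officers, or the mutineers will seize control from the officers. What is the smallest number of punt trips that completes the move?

7

Counting alone: each trip to the dry ground takes at most 3 across and each return brings at least 1 back, so after t trips out (and t−1 returns) at most 3t − (t−1) of the 8 are across; that first reaches 8 at t = 4, so at least 7 crossings are needed.
The plan below uses exactly 7 crossings, so it is optimal:
1. 2 mutineers → the dry ground.  (the marsh camp: 5O 1M; the dry ground: 0O 2M)
2. 1 mutineer ← the marsh camp.  (the marsh camp: 5O 2M; the dry ground: 0O 1M)
3. 2 officers and 1 mutineer → the dry ground.  (the marsh camp: 3O 1M; the dry ground: 2O 2M)
4. 1 mutineer ← the marsh camp.  (the marsh camp: 3O 2M; the dry ground: 2O 1M)
5. 1 officer and 2 mutineers → the dry ground.  (the marsh camp: 2O 0M; the dry ground: 3O 3M)
6. 1 mutineer ← the marsh camp.  (the marsh camp: 2O 1M; the dry ground: 3O 2M)
7. 2 officers and 1 mutineer → the dry ground.  (the marsh camp: 0O 0M; the dry ground: 5O 3M)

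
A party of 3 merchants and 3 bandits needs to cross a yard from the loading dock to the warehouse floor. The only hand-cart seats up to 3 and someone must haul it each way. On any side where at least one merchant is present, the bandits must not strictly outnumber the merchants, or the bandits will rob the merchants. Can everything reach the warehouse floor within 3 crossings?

Counting alone: each trip to the warehouse floor takes at most 3 across and each return brings at least 1 back, so after t trips out (and t−1 returns) at most 3t − (t−1) of the 6 are across; that first reaches 6 at t = 3, so at least 5 crossings are needed.
Since 3 < 5, 3 crossings cannot be enough. (The shortest complete plan in fact takes 5:)
1. 2 bandits → the warehouse floor.  (the loading dock: 3M 1B; the warehouse floor: 0M 2B)
2. 1 bandit ← the loading dock.  (the loading dock: 3M 2B; the warehouse floor: 0M 1B)
3. 3 merchants → the warehouse floor.  (the loading dock: 0M 2B; the warehouse floor: 3M 1B)
4. 1 bandit ← the loading dock.  (the loading dock: 0M 3B; the warehouse floor: 3M 0B)
5. 3 bandits → the warehouse floor.  (the loading dock: 0M 0B; the warehouse floor: 3M 3B)

No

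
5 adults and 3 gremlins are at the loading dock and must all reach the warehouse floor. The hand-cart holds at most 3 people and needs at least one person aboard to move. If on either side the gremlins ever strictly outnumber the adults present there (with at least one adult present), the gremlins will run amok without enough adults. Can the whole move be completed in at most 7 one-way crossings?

Yes — this plan uses 7 crossings (≤ 7):
1. 2 gremlins → the warehouse floor.  (the loading dock: 5A 1G; the warehouse floor: 0A 2G)
2. 1 gremlin ← the loading dock.  (the loading dock: 5A 2G; the warehouse floor: 0A 1G)
3. 2 adults and 1 gremlin → the warehouse floor.  (the loading dock: 3A 1G; the warehouse floor: 2A 2G)
4. 1 gremlin ← the loading dock.  (the loading dock: 3A 2G; the warehouse floor: 2A 1G)
5. 1 adult and 2 gremlins → the warehouse floor.  (the loading dock: 2A 0G; the warehouse floor: 3A 3G)
6. 1 gremlin ← the loading dock.  (the loading dock: 2A 1G; the warehouse floor: 3A 2G)
7. 2 adults and 1 gremlin → the warehouse floor.  (the loading dock: 0A 0G; the warehouse floor: 5A 3G)

Yes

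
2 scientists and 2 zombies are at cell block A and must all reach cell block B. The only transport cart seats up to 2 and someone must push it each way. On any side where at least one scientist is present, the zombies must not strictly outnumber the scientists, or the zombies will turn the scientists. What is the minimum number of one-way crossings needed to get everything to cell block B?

5

Counting alone: each trip to cell block B takes at most 2 across and each return brings at least 1 back, so after t trips out (and t−1 returns) at most 2t − (t−1) of the 4 are across; that first reaches 4 at t = 3, so at least 5 crossings are needed.
The plan below uses exactly 5 crossings, so it is optimal:
1. 2 zombies → cell block B.  (cell block A: 2S 0Z; cell block B: 0S 2Z)
2. 1 zombie ← cell block A.  (cell block A: 2S 1Z; cell block B: 0S 1Z)
3. 2 scientists → cell block B.  (cell block A: 0S 1Z; cell block B: 2S 1Z)
4. 1 zombie ← cell block A.  (cell block A: 0S 2Z; cell block B: 2S 0Z)
5. 2 zombies → cell block B.  (cell block A: 0S 0Z; cell block B: 2S 2Z)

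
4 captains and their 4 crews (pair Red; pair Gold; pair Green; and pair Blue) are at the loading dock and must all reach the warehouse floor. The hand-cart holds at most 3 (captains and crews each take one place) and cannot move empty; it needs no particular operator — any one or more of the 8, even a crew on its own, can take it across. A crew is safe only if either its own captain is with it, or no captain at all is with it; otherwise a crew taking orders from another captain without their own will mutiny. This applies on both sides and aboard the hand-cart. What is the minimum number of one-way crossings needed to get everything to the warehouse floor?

Counting alone: each trip to the warehouse floor takes at most 3 across and each return brings at least 1 back, so after t trips out (and t−1 returns) at most 3t − (t−1) of the 8 are across; that first reaches 8 at t = 4, so at least 7 crossings are needed.
The safety rule pushes this higher. Following every safe sequence of crossings, the most of the 8 that can be at the warehouse floor as the hand-cart arrives there on crossing 7 is 7 — never all 8.
So no plan with fewer than 9 crossings exists, and this one achieves 9:
1. captain Red and crew Red cross → the warehouse floor.
2. captain Red crosses ← the loading dock.
3. captain Gold, captain Red, and crew Gold cross → the warehouse floor.
4. captain Red and crew Red cross ← the loading dock.
5. captain Blue, captain Green, and captain Red cross → the warehouse floor.
6. crew Gold crosses ← the loading dock.
7. crew Gold and crew Red cross → the warehouse floor.
8. crew Red crosses ← the loading dock.
9. crew Blue, crew Green, and crew Red cross → the warehouse floor.

9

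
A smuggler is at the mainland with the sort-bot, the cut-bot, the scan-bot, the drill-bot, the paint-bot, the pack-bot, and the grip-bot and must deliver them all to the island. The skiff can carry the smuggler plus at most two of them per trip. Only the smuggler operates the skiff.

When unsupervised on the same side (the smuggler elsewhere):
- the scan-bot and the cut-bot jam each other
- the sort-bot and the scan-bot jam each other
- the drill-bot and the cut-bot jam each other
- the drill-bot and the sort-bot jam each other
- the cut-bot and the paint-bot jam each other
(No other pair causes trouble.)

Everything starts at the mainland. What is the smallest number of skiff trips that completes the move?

9

Counting alone: the smuggler can take at most 2 across per trip to the island, so moving all 7 needs at least 4 loaded trips out, with a return between consecutive ones — at least 7 crossings.
The safety rule pushes this higher. Following every safe sequence of crossings, the most of the 7 that can be at the island as the skiff arrives there on crossing 7 is 6 — never all 7.
So no plan with fewer than 9 crossings exists, and this one achieves 9:
1. Smuggler goes to the island with the cut-bot and the sort-bot.  [the mainland: the drill-bot, the grip-bot, the pack-bot, the paint-bot, the scan-bot | the island: the cut-bot, the sort-bot]
2. Smuggler goes back to the mainland alone.  [the mainland: the drill-bot, the grip-bot, the pack-bot, the paint-bot, the scan-bot | the island: the cut-bot, the sort-bot]
3. Smuggler goes to the island with the scan-bot.  [the mainland: the drill-bot, the grip-bot, the pack-bot, the paint-bot | the island: the cut-bot, the scan-bot, the sort-bot]
4. Smuggler goes back to the mainland with the cut-bot and the sort-bot.  [the mainland: the cut-bot, the drill-bot, the grip-bot, the pack-bot, the paint-bot, the sort-bot | the island: the scan-bot]
5. Smuggler goes to the island with the drill-bot and the paint-bot.  [the mainland: the cut-bot, the grip-bot, the pack-bot, the sort-bot | the island: the drill-bot, the paint-bot, the scan-bot]
6. Smuggler goes back to the mainland alone.  [the mainland: the cut-bot, the grip-bot, the pack-bot, the sort-bot | the island: the drill-bot, the paint-bot, the scan-bot]
7. Smuggler goes to the island with the grip-bot and the pack-bot.  [the mainland: the cut-bot, the sort-bot | the island: the drill-bot, the grip-bot, the pack-bot, the paint-bot, the scan-bot]
8. Smuggler goes back to the mainland alone.  [the mainland: the cut-bot, the sort-bot | the island: the drill-bot, the grip-bot, the pack-bot, the paint-bot, the scan-bot]
9. Smuggler goes to the island with the cut-bot and the sort-bot.  [the mainland: — | the island: the cut-bot, the drill-bot, the grip-bot, the pack-bot, the paint-bot, the scan-bot, the sort-bot]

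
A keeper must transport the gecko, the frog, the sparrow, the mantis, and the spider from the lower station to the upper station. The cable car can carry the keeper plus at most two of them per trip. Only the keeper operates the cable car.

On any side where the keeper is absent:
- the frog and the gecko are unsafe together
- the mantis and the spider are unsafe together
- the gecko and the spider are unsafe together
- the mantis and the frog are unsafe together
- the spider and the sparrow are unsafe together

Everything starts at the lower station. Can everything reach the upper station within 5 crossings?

No

Counting alone: the keeper can take at most 2 across per trip to the upper station, so moving all 5 needs at least 3 loaded trips out, with a return between consecutive ones — at least 5 crossings.
The safety rule pushes this higher. Following every safe sequence of crossings, the most of the 5 that can be at the upper station as the cable car arrives there on crossing 5 is 4 — never all 5.
So the move cannot be finished within 5 crossings. (The shortest complete plan takes 7:)
1. Keeper goes to the upper station with the frog and the spider.
2. Keeper goes back to the lower station alone.
3. Keeper goes to the upper station with the gecko.
4. Keeper goes back to the lower station with the frog and the spider.
5. Keeper goes to the upper station with the mantis and the sparrow.
6. Keeper goes back to the lower station alone.
7. Keeper goes to the upper station with the frog and the spider.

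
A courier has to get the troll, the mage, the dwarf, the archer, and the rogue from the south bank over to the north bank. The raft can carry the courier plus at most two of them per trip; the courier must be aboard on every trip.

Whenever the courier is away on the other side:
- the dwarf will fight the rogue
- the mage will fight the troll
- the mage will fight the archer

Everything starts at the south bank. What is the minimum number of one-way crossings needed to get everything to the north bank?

5

Counting alone: the courier can take at most 2 across per trip to the north bank, so moving all 5 needs at least 3 loaded trips out, with a return between consecutive ones — at least 5 crossings.
The plan below uses exactly 5 crossings, so it is optimal:
1. Courier goes to the north bank with the dwarf and the mage.  [the south bank: the archer, the rogue, the troll | the north bank: the dwarf, the mage]
2. Courier goes back to the south bank alone.  [the south bank: the archer, the rogue, the troll | the north bank: the dwarf, the mage]
3. Courier goes to the north bank with the archer and the troll.  [the south bank: the rogue | the north bank: the archer, the dwarf, the mage, the troll]
4. Courier goes back to the south bank with the mage.  [the south bank: the mage, the rogue | the north bank: the archer, the dwarf, the troll]
5. Courier goes to the north bank with the mage and the rogue.  [the south bank: — | the north bank: the archer, the dwarf, the mage, the rogue, the troll]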